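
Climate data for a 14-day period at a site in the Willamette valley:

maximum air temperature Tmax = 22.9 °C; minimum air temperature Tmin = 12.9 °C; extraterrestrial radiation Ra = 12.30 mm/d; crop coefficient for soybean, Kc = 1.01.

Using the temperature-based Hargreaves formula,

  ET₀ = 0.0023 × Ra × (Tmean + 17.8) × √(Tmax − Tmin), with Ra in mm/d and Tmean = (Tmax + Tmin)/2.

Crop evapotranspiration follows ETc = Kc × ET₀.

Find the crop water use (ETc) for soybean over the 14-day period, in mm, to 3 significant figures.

45.2 mm

Tmean = (22.9 + 12.9)/2 = 17.90 °C
ET₀ = 0.0023 × 12.30 × (17.90 + 17.8) × √10.0 = 0.0023 × 12.30 × 35.70 × 3.1623 = 3.1938 mm/d
ETc = Kc × ET₀ = 1.01 × 3.1938 = 3.2257 mm/d
Over 14 days: 3.2257 × 14 = 45.160 mm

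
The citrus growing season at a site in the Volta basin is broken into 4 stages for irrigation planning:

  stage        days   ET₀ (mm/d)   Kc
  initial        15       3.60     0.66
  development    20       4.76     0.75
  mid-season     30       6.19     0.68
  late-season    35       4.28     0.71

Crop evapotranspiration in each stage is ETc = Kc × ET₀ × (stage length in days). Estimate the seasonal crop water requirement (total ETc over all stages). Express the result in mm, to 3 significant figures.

340 mm

initial: 0.66 × 3.60 × 15 = 35.64 mm
development: 0.75 × 4.76 × 20 = 71.40 mm
mid-season: 0.68 × 6.19 × 30 = 126.28 mm
late-season: 0.71 × 4.28 × 35 = 106.36 mm
Seasonal total = 339.68 mm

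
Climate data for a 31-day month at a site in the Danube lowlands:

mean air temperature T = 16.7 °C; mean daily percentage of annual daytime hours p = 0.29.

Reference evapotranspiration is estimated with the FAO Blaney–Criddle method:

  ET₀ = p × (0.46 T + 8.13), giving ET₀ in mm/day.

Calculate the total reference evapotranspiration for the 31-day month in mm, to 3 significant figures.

ET₀ = 0.29 × (0.46 × 16.7 + 8.13) = 0.29 × 15.812 = 4.5855 mm/d
Monthly total = 4.5855 × 31 = 142.151 mm

142 mm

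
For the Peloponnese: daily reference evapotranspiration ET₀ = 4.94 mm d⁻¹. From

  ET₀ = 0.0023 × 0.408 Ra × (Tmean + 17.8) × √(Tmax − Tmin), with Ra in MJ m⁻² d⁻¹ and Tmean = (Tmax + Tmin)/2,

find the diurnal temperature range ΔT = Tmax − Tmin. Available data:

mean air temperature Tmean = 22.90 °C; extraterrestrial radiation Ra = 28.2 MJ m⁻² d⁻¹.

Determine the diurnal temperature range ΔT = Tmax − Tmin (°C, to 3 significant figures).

21.0 °C

√ΔT = ET₀ / [0.0023 × 0.408 × Ra × (Tmean+17.8)] = 4.94 / (0.0023 × 11.5056 × 40.70) = 4.5866
ΔT = 4.5866² = 21.037 °C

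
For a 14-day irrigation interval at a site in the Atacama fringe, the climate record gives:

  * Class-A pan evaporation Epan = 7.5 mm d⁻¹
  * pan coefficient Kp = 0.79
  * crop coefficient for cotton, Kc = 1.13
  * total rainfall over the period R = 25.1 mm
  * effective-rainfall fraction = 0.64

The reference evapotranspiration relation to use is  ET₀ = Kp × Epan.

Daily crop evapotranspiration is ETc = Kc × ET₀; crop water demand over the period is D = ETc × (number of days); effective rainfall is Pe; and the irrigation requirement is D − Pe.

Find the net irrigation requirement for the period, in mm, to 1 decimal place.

ET₀ = 0.79 × 7.5 = 5.9250 mm/d
ETc = Kc × ET₀ = 1.13 × 5.9250 = 6.6953 mm/d
Crop demand D = ETc × 14 d = 6.6953 × 14 = 93.734 mm
Pe = 0.64 × 25.1 = 16.064 mm
D − Pe = 93.734 − 16.064 = 77.670 mm

77.7 mm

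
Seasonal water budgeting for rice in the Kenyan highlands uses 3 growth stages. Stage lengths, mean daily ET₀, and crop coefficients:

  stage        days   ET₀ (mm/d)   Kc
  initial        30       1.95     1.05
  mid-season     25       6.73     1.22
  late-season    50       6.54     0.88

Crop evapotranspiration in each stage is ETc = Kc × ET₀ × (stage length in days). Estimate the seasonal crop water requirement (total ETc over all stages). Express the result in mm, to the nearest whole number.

initial: 1.05 × 1.95 × 30 = 61.43 mm
mid-season: 1.22 × 6.73 × 25 = 205.27 mm
late-season: 0.88 × 6.54 × 50 = 287.76 mm
Seasonal total = 554.46 mm

554 mm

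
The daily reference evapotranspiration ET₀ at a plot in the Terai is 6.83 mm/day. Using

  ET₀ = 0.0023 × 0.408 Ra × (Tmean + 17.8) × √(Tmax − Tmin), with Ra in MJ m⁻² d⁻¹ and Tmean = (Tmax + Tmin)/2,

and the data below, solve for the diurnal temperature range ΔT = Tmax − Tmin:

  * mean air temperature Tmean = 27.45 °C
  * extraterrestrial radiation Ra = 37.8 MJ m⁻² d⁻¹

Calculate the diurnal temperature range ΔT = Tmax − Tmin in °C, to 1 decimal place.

√ΔT = ET₀ / [0.0023 × 0.408 × Ra × (Tmean+17.8)] = 6.83 / (0.0023 × 15.4224 × 45.25) = 4.2552
ΔT = 4.2552² = 18.107 °C

18.1 °C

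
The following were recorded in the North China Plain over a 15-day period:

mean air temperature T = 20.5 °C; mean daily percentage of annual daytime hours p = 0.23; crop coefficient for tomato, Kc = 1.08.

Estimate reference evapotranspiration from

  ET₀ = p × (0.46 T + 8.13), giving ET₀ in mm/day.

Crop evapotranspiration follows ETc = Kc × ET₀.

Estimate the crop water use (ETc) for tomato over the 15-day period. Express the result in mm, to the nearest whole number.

65 mm

ET₀ = 0.23 × (0.46 × 20.5 + 8.13) = 0.23 × 17.560 = 4.0388 mm/d
ETc = Kc × ET₀ = 1.08 × 4.0388 = 4.3619 mm/d
Over 15 days: 4.3619 × 15 = 65.429 mm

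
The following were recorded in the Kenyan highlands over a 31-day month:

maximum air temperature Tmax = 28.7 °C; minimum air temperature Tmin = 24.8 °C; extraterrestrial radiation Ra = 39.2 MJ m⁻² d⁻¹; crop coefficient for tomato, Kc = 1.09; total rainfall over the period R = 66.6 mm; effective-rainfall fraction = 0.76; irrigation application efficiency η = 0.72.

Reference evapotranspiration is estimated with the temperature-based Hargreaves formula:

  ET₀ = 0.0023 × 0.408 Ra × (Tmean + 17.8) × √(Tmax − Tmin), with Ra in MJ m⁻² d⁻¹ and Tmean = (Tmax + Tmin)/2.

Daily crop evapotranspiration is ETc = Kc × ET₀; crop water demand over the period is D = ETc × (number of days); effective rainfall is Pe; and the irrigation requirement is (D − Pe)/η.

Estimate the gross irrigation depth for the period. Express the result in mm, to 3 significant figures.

Tmean = (28.7 + 24.8)/2 = 26.75 °C
0.408 Ra = 0.408 × 39.2 = 15.9936 mm/d equivalent
ET₀ = 0.0023 × 15.9936 × (26.75 + 17.8) × √3.9 = 0.0023 × 15.9936 × 44.55 × 1.9748 = 3.2363 mm/d
ETc = Kc × ET₀ = 1.09 × 3.2363 = 3.5276 mm/d
Crop demand D = ETc × 31 d = 3.5276 × 31 = 109.356 mm
Pe = 0.76 × 66.6 = 50.616 mm
D − Pe = 109.356 − 50.616 = 58.740 mm
Gross irrigation = 58.740 / 0.72 = 81.583 mm

81.6 mm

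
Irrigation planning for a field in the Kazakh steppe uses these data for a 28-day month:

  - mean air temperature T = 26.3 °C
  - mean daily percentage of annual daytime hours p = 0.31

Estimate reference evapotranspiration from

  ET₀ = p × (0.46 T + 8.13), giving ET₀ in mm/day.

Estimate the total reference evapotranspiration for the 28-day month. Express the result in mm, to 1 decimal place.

ET₀ = 0.31 × (0.46 × 26.3 + 8.13) = 0.31 × 20.228 = 6.2707 mm/d
Monthly total = 6.2707 × 28 = 175.580 mm

175.6 mm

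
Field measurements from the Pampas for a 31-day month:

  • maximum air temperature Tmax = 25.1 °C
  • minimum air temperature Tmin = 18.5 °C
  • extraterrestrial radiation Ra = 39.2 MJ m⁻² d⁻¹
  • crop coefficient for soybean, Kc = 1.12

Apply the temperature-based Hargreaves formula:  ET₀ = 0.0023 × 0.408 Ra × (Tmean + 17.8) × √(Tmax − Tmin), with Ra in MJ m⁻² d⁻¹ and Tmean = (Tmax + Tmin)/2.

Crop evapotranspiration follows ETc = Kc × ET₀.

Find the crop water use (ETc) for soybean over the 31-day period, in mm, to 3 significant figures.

Tmean = (25.1 + 18.5)/2 = 21.80 °C
0.408 Ra = 0.408 × 39.2 = 15.9936 mm/d equivalent
ET₀ = 0.0023 × 15.9936 × (21.80 + 17.8) × √6.6 = 0.0023 × 15.9936 × 39.60 × 2.5690 = 3.7423 mm/d
ETc = Kc × ET₀ = 1.12 × 3.7423 = 4.1914 mm/d
Over 31 days: 4.1914 × 31 = 129.933 mm

130 mm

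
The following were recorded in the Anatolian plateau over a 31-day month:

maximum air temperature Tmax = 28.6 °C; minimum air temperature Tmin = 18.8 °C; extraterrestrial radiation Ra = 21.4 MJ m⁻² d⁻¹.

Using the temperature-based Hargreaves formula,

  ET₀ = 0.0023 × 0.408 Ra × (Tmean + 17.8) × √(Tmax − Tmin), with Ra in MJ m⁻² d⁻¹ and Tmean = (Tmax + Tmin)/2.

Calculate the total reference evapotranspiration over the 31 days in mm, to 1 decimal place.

80.9 mm

Tmean = (28.6 + 18.8)/2 = 23.70 °C
0.408 Ra = 0.408 × 21.4 = 8.7312 mm/d equivalent
ET₀ = 0.0023 × 8.7312 × (23.70 + 17.8) × √9.8 = 0.0023 × 8.7312 × 41.50 × 3.1305 = 2.6089 mm/d
Over 31 days: 2.6089 × 31 = 80.876 mm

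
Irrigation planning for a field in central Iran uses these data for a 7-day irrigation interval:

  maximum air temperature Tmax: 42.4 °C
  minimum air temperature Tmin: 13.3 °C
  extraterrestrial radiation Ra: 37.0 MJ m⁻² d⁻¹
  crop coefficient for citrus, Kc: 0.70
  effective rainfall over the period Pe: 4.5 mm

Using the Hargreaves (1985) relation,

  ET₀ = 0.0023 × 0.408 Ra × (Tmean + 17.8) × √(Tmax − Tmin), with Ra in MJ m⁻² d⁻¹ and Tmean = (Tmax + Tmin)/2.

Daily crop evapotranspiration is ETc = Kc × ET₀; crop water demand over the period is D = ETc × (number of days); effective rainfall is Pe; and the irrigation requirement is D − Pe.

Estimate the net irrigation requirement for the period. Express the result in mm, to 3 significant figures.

37.4 mm

Tmean = (42.4 + 13.3)/2 = 27.85 °C
0.408 Ra = 0.408 × 37.0 = 15.0960 mm/d equivalent
ET₀ = 0.0023 × 15.0960 × (27.85 + 17.8) × √29.1 = 0.0023 × 15.0960 × 45.65 × 5.3944 = 8.5501 mm/d
ETc = Kc × ET₀ = 0.70 × 8.5501 = 5.9851 mm/d
Crop demand D = ETc × 7 d = 5.9851 × 7 = 41.896 mm
D − Pe = 41.896 − 4.5 = 37.396 mm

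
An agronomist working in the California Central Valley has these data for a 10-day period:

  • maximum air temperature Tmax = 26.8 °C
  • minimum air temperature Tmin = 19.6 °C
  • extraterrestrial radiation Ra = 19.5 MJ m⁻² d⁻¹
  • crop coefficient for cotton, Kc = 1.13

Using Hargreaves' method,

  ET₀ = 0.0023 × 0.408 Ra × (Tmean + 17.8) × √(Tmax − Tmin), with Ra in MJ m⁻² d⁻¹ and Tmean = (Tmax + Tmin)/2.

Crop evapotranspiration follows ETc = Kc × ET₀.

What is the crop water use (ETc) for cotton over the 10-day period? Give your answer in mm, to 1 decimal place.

Tmean = (26.8 + 19.6)/2 = 23.20 °C
0.408 Ra = 0.408 × 19.5 = 7.9560 mm/d equivalent
ET₀ = 0.0023 × 7.9560 × (23.20 + 17.8) × √7.2 = 0.0023 × 7.9560 × 41.00 × 2.6833 = 2.0131 mm/d
ETc = Kc × ET₀ = 1.13 × 2.0131 = 2.2748 mm/d
Over 10 days: 2.2748 × 10 = 22.748 mm

22.7 mm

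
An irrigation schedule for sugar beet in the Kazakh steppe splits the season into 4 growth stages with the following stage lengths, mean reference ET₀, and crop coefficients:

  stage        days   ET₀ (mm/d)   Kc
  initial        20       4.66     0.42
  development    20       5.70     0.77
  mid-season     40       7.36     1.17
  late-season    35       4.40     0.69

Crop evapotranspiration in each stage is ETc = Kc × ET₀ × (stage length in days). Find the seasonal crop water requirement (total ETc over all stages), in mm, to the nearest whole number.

initial: 0.42 × 4.66 × 20 = 39.14 mm
development: 0.77 × 5.70 × 20 = 87.78 mm
mid-season: 1.17 × 7.36 × 40 = 344.45 mm
late-season: 0.69 × 4.40 × 35 = 106.26 mm
Seasonal total = 577.63 mm

578 mm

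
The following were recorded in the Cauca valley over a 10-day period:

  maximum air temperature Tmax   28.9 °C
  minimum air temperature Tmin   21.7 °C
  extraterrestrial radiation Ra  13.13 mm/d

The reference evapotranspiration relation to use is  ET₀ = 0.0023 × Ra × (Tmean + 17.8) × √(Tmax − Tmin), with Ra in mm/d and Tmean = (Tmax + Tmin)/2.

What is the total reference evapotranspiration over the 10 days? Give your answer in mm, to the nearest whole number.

Tmean = (28.9 + 21.7)/2 = 25.30 °C
ET₀ = 0.0023 × 13.13 × (25.30 + 17.8) × √7.2 = 0.0023 × 13.13 × 43.10 × 2.6833 = 3.4925 mm/d
Over 10 days: 3.4925 × 10 = 34.925 mm

35 mm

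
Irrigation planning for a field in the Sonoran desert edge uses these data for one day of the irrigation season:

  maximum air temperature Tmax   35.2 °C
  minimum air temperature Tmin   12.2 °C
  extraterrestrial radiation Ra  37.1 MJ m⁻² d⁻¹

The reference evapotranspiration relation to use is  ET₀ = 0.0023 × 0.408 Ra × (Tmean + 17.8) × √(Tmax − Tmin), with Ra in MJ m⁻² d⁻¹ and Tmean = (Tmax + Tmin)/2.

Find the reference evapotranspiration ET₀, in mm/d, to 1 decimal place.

6.9 mm/d

Tmean = (35.2 + 12.2)/2 = 23.70 °C
0.408 Ra = 0.408 × 37.1 = 15.1368 mm/d equivalent
ET₀ = 0.0023 × 15.1368 × (23.70 + 17.8) × √23.0 = 0.0023 × 15.1368 × 41.50 × 4.7958 = 6.9290 mm/d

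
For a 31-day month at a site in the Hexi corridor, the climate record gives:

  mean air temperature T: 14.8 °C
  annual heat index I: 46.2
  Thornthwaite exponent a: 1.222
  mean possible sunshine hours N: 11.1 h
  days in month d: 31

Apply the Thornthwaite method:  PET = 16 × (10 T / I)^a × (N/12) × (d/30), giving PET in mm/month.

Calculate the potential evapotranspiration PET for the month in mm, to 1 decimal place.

63.4 mm

10T/I = 10 × 14.8 / 46.2 = 3.2035
(10T/I)^a = 3.2035^1.222 = 4.1483
Uncorrected PET = 16 × 4.1483 = 66.373 mm
Correction = (N/12)(d/30) = (11.1/12)(31/30) = 0.9558
PET = 66.373 × 0.9558 = 63.439 mm/month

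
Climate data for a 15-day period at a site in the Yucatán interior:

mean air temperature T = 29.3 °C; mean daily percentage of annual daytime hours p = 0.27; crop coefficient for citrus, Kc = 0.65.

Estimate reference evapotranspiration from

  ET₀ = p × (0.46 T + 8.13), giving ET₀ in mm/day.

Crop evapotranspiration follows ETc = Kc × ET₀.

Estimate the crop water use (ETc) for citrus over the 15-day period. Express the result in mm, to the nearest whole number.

ET₀ = 0.27 × (0.46 × 29.3 + 8.13) = 0.27 × 21.608 = 5.8342 mm/d
ETc = Kc × ET₀ = 0.65 × 5.8342 = 3.7922 mm/d
Over 15 days: 3.7922 × 15 = 56.883 mm

57 mm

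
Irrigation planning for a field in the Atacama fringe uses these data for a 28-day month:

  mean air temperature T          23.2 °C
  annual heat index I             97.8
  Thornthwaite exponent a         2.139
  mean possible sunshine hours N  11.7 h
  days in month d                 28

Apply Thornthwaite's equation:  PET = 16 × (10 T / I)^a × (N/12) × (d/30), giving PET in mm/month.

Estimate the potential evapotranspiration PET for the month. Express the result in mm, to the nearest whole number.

10T/I = 10 × 23.2 / 97.8 = 2.3722
(10T/I)^a = 2.3722^2.139 = 6.3452
Uncorrected PET = 16 × 6.3452 = 101.523 mm
Correction = (N/12)(d/30) = (11.7/12)(28/30) = 0.9100
PET = 101.523 × 0.9100 = 92.386 mm/month

92 mm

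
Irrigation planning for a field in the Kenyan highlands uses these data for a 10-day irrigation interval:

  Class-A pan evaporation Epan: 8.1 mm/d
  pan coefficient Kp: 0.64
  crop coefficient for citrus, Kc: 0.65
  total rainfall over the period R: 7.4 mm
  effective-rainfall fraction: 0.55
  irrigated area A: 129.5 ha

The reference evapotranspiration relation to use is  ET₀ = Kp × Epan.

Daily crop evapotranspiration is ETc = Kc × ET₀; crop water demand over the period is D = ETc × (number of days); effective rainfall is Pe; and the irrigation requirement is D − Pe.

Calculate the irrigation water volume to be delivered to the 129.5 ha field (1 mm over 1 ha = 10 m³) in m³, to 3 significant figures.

ET₀ = 0.64 × 8.1 = 5.1840 mm/d
ETc = Kc × ET₀ = 0.65 × 5.1840 = 3.3696 mm/d
Crop demand D = ETc × 10 d = 3.3696 × 10 = 33.696 mm
Pe = 0.55 × 7.4 = 4.070 mm
D − Pe = 33.696 − 4.070 = 29.626 mm
Volume = 29.626 mm × 129.5 ha × 10 = 38365.7 m³

38400 m³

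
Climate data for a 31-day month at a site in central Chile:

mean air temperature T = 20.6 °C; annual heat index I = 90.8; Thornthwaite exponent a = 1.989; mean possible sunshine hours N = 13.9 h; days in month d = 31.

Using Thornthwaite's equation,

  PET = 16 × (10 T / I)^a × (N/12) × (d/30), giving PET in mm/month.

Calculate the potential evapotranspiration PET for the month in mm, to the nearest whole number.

10T/I = 10 × 20.6 / 90.8 = 2.2687
(10T/I)^a = 2.2687^1.989 = 5.1008
Uncorrected PET = 16 × 5.1008 = 81.613 mm
Correction = (N/12)(d/30) = (13.9/12)(31/30) = 1.1969
PET = 81.613 × 1.1969 = 97.683 mm/month

98 mm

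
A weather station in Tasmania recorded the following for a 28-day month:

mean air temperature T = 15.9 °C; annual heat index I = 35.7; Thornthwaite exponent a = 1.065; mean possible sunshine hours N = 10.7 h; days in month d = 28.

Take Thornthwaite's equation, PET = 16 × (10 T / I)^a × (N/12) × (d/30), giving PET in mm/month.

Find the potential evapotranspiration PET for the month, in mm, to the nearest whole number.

10T/I = 10 × 15.9 / 35.7 = 4.4538
(10T/I)^a = 4.4538^1.065 = 4.9079
Uncorrected PET = 16 × 4.9079 = 78.526 mm
Correction = (N/12)(d/30) = (10.7/12)(28/30) = 0.8322
PET = 78.526 × 0.8322 = 65.349 mm/month

65 mm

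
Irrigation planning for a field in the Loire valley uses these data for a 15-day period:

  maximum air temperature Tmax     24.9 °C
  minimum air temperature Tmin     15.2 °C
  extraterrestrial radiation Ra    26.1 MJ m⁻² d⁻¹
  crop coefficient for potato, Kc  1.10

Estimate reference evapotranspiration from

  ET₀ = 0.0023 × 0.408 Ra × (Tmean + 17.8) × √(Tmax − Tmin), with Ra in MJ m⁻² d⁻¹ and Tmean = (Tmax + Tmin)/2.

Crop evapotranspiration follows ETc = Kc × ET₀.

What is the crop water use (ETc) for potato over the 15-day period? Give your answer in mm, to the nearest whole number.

Tmean = (24.9 + 15.2)/2 = 20.05 °C
0.408 Ra = 0.408 × 26.1 = 10.6488 mm/d equivalent
ET₀ = 0.0023 × 10.6488 × (20.05 + 17.8) × √9.7 = 0.0023 × 10.6488 × 37.85 × 3.1145 = 2.8872 mm/d
ETc = Kc × ET₀ = 1.10 × 2.8872 = 3.1759 mm/d
Over 15 days: 3.1759 × 15 = 47.639 mm

48 mm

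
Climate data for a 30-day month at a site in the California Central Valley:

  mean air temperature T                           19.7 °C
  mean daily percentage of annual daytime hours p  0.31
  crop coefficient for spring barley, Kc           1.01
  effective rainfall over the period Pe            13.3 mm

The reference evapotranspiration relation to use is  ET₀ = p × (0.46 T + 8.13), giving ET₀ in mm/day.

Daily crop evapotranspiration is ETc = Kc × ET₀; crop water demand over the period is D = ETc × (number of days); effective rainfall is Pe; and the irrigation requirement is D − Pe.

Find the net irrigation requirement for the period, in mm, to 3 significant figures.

148 mm

ET₀ = 0.31 × (0.46 × 19.7 + 8.13) = 0.31 × 17.192 = 5.3295 mm/d
ETc = Kc × ET₀ = 1.01 × 5.3295 = 5.3828 mm/d
Crop demand D = ETc × 30 d = 5.3828 × 30 = 161.484 mm
D − Pe = 161.484 − 13.3 = 148.184 mm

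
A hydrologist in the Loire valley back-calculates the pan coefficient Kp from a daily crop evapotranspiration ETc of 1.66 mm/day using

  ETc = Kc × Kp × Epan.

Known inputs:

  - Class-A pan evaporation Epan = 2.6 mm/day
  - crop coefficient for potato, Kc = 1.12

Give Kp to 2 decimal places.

ETc = Kc × Kp × Epan  ⇒  Kp = ETc / (Kc × Epan)
Kp = 1.66 / (1.12 × 2.6) = 1.66 / 2.912 = 0.5701

0.57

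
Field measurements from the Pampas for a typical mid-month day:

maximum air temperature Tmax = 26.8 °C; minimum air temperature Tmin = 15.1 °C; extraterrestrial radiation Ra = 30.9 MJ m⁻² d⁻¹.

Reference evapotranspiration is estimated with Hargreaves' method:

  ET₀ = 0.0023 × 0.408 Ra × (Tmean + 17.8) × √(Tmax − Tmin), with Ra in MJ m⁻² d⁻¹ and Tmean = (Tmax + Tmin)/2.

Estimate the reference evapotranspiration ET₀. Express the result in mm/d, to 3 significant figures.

Tmean = (26.8 + 15.1)/2 = 20.95 °C
0.408 Ra = 0.408 × 30.9 = 12.6072 mm/d equivalent
ET₀ = 0.0023 × 12.6072 × (20.95 + 17.8) × √11.7 = 0.0023 × 12.6072 × 38.75 × 3.4205 = 3.8433 mm/d

3.84 mm/d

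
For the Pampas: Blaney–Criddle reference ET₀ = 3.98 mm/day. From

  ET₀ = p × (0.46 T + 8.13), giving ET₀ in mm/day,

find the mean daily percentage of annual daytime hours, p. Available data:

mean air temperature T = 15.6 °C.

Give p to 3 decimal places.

p = ET₀ / (0.46 T + 8.13) = 3.98 / (0.46 × 15.6 + 8.13) = 3.98 / 15.306 = 0.2600

0.260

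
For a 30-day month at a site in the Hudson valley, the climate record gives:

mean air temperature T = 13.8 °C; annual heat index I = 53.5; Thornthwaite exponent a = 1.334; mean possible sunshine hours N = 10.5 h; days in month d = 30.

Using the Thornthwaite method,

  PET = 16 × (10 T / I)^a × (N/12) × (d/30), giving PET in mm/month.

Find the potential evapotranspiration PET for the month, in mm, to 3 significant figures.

49.6 mm

10T/I = 10 × 13.8 / 53.5 = 2.5794
(10T/I)^a = 2.5794^1.334 = 3.5397
Uncorrected PET = 16 × 3.5397 = 56.635 mm
Correction = (N/12)(d/30) = (10.5/12)(30/30) = 0.8750
PET = 56.635 × 0.8750 = 49.556 mm/month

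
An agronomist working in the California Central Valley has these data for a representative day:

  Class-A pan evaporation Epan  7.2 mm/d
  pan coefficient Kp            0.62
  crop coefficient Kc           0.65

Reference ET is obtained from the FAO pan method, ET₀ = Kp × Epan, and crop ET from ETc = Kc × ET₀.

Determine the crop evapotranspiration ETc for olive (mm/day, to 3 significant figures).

ET₀ = 0.62 × 7.2 = 4.4640 mm/d
ETc = Kc × ET₀ = 0.65 × 4.4640 = 2.9016 mm/d

2.90 mm/day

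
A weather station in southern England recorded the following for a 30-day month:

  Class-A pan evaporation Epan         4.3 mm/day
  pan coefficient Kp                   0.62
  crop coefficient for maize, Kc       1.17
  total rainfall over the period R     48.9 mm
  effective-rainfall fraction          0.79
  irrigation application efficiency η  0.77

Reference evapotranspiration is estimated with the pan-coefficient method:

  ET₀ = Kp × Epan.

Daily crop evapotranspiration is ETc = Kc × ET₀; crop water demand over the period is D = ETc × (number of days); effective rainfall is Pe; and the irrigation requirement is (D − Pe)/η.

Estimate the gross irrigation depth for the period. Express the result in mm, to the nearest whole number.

71 mm

ET₀ = 0.62 × 4.3 = 2.6660 mm/d
ETc = Kc × ET₀ = 1.17 × 2.6660 = 3.1192 mm/d
Crop demand D = ETc × 30 d = 3.1192 × 30 = 93.576 mm
Pe = 0.79 × 48.9 = 38.631 mm
D − Pe = 93.576 − 38.631 = 54.945 mm
Gross irrigation = 54.945 / 0.77 = 71.357 mm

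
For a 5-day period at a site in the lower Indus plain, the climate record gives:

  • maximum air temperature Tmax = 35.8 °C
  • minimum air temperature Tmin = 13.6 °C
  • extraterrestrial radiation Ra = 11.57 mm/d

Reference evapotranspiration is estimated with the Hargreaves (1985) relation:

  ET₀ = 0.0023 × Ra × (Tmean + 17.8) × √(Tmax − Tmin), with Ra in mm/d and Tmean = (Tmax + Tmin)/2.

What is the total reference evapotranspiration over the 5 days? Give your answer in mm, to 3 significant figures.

Tmean = (35.8 + 13.6)/2 = 24.70 °C
ET₀ = 0.0023 × 11.57 × (24.70 + 17.8) × √22.2 = 0.0023 × 11.57 × 42.50 × 4.7117 = 5.3288 mm/d
Over 5 days: 5.3288 × 5 = 26.644 mm

26.6 mm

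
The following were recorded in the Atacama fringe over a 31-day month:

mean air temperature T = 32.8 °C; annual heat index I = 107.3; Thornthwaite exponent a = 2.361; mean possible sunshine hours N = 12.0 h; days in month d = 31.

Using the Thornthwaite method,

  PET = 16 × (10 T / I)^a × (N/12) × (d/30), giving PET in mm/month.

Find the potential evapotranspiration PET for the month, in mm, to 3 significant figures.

10T/I = 10 × 32.8 / 107.3 = 3.0568
(10T/I)^a = 3.0568^2.361 = 13.9867
Uncorrected PET = 16 × 13.9867 = 223.787 mm
Correction = (N/12)(d/30) = (12.0/12)(31/30) = 1.0333
PET = 223.787 × 1.0333 = 231.239 mm/month

231 mm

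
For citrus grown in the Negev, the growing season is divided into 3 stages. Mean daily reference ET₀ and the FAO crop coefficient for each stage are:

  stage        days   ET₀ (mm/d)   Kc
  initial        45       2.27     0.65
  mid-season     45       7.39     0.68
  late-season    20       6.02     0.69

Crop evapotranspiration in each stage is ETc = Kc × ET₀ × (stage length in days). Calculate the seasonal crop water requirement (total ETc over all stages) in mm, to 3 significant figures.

initial: 0.65 × 2.27 × 45 = 66.40 mm
mid-season: 0.68 × 7.39 × 45 = 226.13 mm
late-season: 0.69 × 6.02 × 20 = 83.08 mm
Seasonal total = 375.61 mm

376 mm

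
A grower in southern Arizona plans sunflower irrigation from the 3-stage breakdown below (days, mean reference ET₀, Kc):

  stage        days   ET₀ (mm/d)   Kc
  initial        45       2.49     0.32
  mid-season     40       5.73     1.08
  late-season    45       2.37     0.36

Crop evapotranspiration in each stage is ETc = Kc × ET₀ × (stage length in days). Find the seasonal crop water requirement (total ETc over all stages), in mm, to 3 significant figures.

322 mm

initial: 0.32 × 2.49 × 45 = 35.86 mm
mid-season: 1.08 × 5.73 × 40 = 247.54 mm
late-season: 0.36 × 2.37 × 45 = 38.39 mm
Seasonal total = 321.79 mm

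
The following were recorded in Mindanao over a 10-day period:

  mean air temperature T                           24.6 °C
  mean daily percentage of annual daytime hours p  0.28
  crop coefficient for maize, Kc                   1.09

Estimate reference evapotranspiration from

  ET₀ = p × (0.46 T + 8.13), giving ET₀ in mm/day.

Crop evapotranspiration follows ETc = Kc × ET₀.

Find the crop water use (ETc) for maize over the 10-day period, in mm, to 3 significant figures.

59.3 mm

ET₀ = 0.28 × (0.46 × 24.6 + 8.13) = 0.28 × 19.446 = 5.4449 mm/d
ETc = Kc × ET₀ = 1.09 × 5.4449 = 5.9349 mm/d
Over 10 days: 5.9349 × 10 = 59.349 mm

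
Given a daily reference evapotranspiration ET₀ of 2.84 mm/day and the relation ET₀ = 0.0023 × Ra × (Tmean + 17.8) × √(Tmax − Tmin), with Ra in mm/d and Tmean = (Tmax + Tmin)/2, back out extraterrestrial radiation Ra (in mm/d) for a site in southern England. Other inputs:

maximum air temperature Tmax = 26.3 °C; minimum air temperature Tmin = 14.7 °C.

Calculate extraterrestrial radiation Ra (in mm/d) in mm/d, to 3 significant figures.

Tmean = 20.50 °C; √ΔT = 3.4059
Ra = ET₀ / [0.0023 × (Tmean+17.8) × √ΔT] = 2.84 / (0.0023 × 38.30 × 3.4059) = 9.466 mm/d

9.47 mm/d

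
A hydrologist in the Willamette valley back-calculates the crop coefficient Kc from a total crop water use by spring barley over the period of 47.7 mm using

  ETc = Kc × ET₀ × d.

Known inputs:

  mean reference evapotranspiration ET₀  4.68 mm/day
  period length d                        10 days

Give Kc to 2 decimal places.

ETc = Kc × ET₀ × d  ⇒  Kc = ETc / (ET₀ × d)
Kc = 47.7 / (4.68 × 10) = 47.7 / 46.80 = 1.0192

1.02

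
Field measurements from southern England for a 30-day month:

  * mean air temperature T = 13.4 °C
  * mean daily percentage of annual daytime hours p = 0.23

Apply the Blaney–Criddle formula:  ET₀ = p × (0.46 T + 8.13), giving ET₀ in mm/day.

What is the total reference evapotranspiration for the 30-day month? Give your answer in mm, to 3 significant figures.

ET₀ = 0.23 × (0.46 × 13.4 + 8.13) = 0.23 × 14.294 = 3.2876 mm/d
Monthly total = 3.2876 × 30 = 98.628 mm

98.6 mm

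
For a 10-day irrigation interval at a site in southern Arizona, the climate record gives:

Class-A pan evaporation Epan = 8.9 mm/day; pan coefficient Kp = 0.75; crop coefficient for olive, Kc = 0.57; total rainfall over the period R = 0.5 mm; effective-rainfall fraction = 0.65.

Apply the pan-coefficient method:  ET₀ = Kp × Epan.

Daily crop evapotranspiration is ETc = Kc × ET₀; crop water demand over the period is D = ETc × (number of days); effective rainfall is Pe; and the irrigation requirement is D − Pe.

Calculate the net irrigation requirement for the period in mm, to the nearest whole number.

38 mm

ET₀ = 0.75 × 8.9 = 6.6750 mm/d
ETc = Kc × ET₀ = 0.57 × 6.6750 = 3.8048 mm/d
Crop demand D = ETc × 10 d = 3.8048 × 10 = 38.048 mm
Pe = 0.65 × 0.5 = 0.325 mm
D − Pe = 38.048 − 0.325 = 37.723 mm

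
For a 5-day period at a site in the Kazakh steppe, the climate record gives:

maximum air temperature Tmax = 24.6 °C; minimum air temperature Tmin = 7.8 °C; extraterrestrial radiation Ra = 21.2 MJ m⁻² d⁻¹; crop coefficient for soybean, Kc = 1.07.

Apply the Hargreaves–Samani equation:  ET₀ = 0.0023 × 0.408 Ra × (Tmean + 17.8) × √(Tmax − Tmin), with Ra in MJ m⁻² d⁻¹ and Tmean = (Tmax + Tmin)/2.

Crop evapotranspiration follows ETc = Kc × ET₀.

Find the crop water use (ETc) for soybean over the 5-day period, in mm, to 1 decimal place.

Tmean = (24.6 + 7.8)/2 = 16.20 °C
0.408 Ra = 0.408 × 21.2 = 8.6496 mm/d equivalent
ET₀ = 0.0023 × 8.6496 × (16.20 + 17.8) × √16.8 = 0.0023 × 8.6496 × 34.00 × 4.0988 = 2.7724 mm/d
ETc = Kc × ET₀ = 1.07 × 2.7724 = 2.9665 mm/d
Over 5 days: 2.9665 × 5 = 14.833 mm

14.8 mm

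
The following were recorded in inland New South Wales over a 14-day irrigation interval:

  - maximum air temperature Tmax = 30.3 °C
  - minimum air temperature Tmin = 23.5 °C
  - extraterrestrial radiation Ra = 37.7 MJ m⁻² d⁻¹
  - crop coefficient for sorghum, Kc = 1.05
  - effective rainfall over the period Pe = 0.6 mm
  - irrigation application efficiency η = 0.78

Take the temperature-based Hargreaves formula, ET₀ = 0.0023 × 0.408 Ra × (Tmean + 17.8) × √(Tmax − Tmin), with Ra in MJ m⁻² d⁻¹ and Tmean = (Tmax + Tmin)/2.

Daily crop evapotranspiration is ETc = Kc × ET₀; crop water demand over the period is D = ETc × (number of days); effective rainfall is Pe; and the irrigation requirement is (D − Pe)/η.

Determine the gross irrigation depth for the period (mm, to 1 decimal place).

Tmean = (30.3 + 23.5)/2 = 26.90 °C
0.408 Ra = 0.408 × 37.7 = 15.3816 mm/d equivalent
ET₀ = 0.0023 × 15.3816 × (26.90 + 17.8) × √6.8 = 0.0023 × 15.3816 × 44.70 × 2.6077 = 4.1238 mm/d
ETc = Kc × ET₀ = 1.05 × 4.1238 = 4.3300 mm/d
Crop demand D = ETc × 14 d = 4.3300 × 14 = 60.620 mm
D − Pe = 60.620 − 0.6 = 60.020 mm
Gross irrigation = 60.020 / 0.78 = 76.949 mm

76.9 mm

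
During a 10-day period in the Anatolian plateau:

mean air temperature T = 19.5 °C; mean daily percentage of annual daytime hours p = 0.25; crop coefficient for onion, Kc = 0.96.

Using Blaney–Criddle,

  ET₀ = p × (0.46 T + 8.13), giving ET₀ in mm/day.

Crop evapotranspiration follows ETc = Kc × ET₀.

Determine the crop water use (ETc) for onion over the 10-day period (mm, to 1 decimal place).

41.0 mm

ET₀ = 0.25 × (0.46 × 19.5 + 8.13) = 0.25 × 17.100 = 4.2750 mm/d
ETc = Kc × ET₀ = 0.96 × 4.2750 = 4.1040 mm/d
Over 10 days: 4.1040 × 10 = 41.040 mm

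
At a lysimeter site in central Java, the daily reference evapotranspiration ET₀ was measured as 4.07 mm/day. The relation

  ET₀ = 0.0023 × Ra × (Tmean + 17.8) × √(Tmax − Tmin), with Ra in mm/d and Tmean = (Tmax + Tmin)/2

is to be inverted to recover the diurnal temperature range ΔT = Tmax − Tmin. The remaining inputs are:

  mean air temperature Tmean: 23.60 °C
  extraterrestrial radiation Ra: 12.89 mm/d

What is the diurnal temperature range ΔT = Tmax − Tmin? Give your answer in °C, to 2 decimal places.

11.00 °C

√ΔT = ET₀ / [0.0023 × Ra × (Tmean+17.8)] = 4.07 / (0.0023 × 12.89 × 41.40) = 3.3160
ΔT = 3.3160² = 10.996 °C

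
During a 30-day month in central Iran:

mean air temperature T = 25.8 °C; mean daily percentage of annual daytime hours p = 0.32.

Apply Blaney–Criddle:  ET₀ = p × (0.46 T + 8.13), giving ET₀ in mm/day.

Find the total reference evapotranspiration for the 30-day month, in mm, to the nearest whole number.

ET₀ = 0.32 × (0.46 × 25.8 + 8.13) = 0.32 × 19.998 = 6.3994 mm/d
Monthly total = 6.3994 × 30 = 191.982 mm

192 mm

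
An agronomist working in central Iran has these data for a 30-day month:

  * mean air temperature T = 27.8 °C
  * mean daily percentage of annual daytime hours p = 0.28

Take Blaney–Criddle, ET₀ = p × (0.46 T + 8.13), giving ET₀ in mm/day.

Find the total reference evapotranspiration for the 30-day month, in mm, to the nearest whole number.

176 mm

ET₀ = 0.28 × (0.46 × 27.8 + 8.13) = 0.28 × 20.918 = 5.8570 mm/d
Monthly total = 5.8570 × 30 = 175.710 mm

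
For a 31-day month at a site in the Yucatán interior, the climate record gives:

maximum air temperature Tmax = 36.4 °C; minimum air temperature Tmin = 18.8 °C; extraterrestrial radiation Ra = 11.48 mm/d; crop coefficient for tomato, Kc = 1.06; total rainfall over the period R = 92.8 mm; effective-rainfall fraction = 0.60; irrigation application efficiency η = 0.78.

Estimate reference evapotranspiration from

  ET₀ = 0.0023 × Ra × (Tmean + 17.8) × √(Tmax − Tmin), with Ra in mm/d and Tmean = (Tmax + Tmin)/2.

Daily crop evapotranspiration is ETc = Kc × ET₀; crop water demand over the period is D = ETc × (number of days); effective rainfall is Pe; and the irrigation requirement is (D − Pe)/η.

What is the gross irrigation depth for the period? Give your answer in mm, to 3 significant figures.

Tmean = (36.4 + 18.8)/2 = 27.60 °C
ET₀ = 0.0023 × 11.48 × (27.60 + 17.8) × √17.6 = 0.0023 × 11.48 × 45.40 × 4.1952 = 5.0290 mm/d
ETc = Kc × ET₀ = 1.06 × 5.0290 = 5.3307 mm/d
Crop demand D = ETc × 31 d = 5.3307 × 31 = 165.252 mm
Pe = 0.60 × 92.8 = 55.680 mm
D − Pe = 165.252 − 55.680 = 109.572 mm
Gross irrigation = 109.572 / 0.78 = 140.477 mm

140 mm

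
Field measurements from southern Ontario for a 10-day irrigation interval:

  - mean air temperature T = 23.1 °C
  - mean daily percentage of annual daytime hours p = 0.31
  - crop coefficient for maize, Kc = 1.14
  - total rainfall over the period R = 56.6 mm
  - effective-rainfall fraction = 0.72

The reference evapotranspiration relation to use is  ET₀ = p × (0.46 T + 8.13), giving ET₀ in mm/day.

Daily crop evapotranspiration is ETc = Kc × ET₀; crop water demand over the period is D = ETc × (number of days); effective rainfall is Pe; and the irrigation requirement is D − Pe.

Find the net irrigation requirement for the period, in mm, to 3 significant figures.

ET₀ = 0.31 × (0.46 × 23.1 + 8.13) = 0.31 × 18.756 = 5.8144 mm/d
ETc = Kc × ET₀ = 1.14 × 5.8144 = 6.6284 mm/d
Crop demand D = ETc × 10 d = 6.6284 × 10 = 66.284 mm
Pe = 0.72 × 56.6 = 40.752 mm
D − Pe = 66.284 − 40.752 = 25.532 mm

25.5 mm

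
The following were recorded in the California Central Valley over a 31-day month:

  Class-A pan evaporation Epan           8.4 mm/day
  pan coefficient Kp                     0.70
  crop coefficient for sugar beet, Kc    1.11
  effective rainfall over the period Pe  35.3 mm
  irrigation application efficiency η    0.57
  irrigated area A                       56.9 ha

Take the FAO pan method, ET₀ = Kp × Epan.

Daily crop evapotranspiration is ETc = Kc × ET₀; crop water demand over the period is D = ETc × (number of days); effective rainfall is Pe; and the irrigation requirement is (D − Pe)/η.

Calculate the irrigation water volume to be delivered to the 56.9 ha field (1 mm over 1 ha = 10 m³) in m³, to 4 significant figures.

ET₀ = 0.70 × 8.4 = 5.8800 mm/d
ETc = Kc × ET₀ = 1.11 × 5.8800 = 6.5268 mm/d
Crop demand D = ETc × 31 d = 6.5268 × 31 = 202.331 mm
D − Pe = 202.331 − 35.3 = 167.031 mm
Gross irrigation = 167.031 / 0.57 = 293.037 mm
Volume = 293.037 mm × 56.9 ha × 10 = 166738.1 m³

166700 m³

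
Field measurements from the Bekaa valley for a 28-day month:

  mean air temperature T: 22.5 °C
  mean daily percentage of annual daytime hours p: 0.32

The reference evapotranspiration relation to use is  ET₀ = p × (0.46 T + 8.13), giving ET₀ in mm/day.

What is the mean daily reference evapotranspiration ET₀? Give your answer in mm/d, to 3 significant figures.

ET₀ = 0.32 × (0.46 × 22.5 + 8.13) = 0.32 × 18.480 = 5.9136 mm/d

5.91 mm/d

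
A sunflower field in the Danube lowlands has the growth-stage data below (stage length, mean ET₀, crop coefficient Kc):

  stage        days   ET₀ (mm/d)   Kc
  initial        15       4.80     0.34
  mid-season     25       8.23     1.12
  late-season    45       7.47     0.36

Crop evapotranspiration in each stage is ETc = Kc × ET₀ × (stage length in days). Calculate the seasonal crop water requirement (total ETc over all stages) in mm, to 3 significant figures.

initial: 0.34 × 4.80 × 15 = 24.48 mm
mid-season: 1.12 × 8.23 × 25 = 230.44 mm
late-season: 0.36 × 7.47 × 45 = 121.01 mm
Seasonal total = 375.93 mm

376 mm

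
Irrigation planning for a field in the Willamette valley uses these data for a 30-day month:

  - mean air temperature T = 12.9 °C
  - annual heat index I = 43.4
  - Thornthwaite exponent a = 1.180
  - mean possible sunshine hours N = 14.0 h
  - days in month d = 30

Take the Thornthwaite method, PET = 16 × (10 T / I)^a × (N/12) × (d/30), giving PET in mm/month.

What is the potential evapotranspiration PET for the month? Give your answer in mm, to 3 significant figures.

67.5 mm

10T/I = 10 × 12.9 / 43.4 = 2.9724
(10T/I)^a = 2.9724^1.180 = 3.6163
Uncorrected PET = 16 × 3.6163 = 57.861 mm
Correction = (N/12)(d/30) = (14.0/12)(30/30) = 1.1667
PET = 57.861 × 1.1667 = 67.506 mm/month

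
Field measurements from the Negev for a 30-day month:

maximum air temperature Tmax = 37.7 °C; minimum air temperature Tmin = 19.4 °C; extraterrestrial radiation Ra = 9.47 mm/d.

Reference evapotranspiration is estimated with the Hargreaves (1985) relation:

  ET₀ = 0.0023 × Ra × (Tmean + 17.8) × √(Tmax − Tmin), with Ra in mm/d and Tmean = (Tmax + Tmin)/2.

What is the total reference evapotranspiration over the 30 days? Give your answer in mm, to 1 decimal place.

129.6 mm

Tmean = (37.7 + 19.4)/2 = 28.55 °C
ET₀ = 0.0023 × 9.47 × (28.55 + 17.8) × √18.3 = 0.0023 × 9.47 × 46.35 × 4.2778 = 4.3187 mm/d
Over 30 days: 4.3187 × 30 = 129.561 mm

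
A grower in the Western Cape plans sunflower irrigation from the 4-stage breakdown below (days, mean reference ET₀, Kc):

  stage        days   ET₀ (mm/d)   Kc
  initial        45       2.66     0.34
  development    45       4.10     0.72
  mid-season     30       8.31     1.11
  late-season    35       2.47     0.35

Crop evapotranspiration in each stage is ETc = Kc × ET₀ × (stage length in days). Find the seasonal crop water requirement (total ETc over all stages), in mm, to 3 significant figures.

481 mm

initial: 0.34 × 2.66 × 45 = 40.70 mm
development: 0.72 × 4.10 × 45 = 132.84 mm
mid-season: 1.11 × 8.31 × 30 = 276.72 mm
late-season: 0.35 × 2.47 × 35 = 30.26 mm
Seasonal total = 480.52 mm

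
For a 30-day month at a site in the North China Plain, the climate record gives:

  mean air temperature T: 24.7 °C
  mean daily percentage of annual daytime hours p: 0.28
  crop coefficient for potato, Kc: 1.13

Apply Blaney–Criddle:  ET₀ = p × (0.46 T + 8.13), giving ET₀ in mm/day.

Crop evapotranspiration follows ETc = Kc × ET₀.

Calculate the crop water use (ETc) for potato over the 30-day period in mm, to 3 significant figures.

185 mm

ET₀ = 0.28 × (0.46 × 24.7 + 8.13) = 0.28 × 19.492 = 5.4578 mm/d
ETc = Kc × ET₀ = 1.13 × 5.4578 = 6.1673 mm/d
Over 30 days: 6.1673 × 30 = 185.019 mm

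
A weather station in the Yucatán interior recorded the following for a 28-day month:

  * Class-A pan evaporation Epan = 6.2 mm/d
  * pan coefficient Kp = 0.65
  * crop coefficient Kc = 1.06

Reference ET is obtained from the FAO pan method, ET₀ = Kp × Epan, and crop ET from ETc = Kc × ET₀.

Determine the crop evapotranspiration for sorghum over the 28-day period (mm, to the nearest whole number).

ET₀ = 0.65 × 6.2 = 4.0300 mm/d
ETc = Kc × ET₀ = 1.06 × 4.0300 = 4.2718 mm/d
Over 28 days: 4.2718 × 28 = 119.610 mm

120 mm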